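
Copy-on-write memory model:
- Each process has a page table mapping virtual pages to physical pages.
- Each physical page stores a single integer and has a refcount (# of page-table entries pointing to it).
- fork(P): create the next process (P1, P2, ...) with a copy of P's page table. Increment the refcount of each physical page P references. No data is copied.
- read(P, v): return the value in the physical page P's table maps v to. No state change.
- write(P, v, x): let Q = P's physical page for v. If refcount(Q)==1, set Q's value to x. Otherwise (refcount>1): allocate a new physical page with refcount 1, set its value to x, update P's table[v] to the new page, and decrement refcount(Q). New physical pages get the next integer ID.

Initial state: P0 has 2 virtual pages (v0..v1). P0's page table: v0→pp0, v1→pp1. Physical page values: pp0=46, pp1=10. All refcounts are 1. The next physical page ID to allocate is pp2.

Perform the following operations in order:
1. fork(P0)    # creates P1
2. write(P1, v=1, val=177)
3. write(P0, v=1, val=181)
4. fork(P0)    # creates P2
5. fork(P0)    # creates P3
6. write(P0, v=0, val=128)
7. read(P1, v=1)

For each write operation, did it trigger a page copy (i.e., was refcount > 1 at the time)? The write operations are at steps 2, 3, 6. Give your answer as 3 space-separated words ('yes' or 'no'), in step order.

Op 1: fork(P0) -> P1. 2 ppages; refcounts: pp0:2 pp1:2
Op 2: write(P1, v1, 177). refcount(pp1)=2>1 -> COPY to pp2. 3 ppages; refcounts: pp0:2 pp1:1 pp2:1
Op 3: write(P0, v1, 181). refcount(pp1)=1 -> write in place. 3 ppages; refcounts: pp0:2 pp1:1 pp2:1
Op 4: fork(P0) -> P2. 3 ppages; refcounts: pp0:3 pp1:2 pp2:1
Op 5: fork(P0) -> P3. 3 ppages; refcounts: pp0:4 pp1:3 pp2:1
Op 6: write(P0, v0, 128). refcount(pp0)=4>1 -> COPY to pp3. 4 ppages; refcounts: pp0:3 pp1:3 pp2:1 pp3:1
Op 7: read(P1, v1) -> 177. No state change.

yes no yes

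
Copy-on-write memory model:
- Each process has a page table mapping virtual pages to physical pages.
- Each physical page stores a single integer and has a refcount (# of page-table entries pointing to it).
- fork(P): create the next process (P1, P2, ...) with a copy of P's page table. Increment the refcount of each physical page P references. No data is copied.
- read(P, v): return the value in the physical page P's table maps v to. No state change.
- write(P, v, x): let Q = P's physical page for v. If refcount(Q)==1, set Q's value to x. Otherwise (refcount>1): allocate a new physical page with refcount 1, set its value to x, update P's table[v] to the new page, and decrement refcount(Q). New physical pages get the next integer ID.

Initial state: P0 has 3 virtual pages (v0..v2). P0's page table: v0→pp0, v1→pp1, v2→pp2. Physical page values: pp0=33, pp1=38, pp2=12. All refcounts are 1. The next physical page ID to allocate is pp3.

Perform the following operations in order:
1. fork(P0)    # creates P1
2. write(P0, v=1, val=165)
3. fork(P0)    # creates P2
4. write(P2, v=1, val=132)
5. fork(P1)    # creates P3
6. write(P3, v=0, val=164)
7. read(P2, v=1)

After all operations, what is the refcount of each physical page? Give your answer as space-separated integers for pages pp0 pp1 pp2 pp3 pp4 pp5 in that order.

Answer: 3 2 4 1 1 1

Derivation:
Op 1: fork(P0) -> P1. 3 ppages; refcounts: pp0:2 pp1:2 pp2:2
Op 2: write(P0, v1, 165). refcount(pp1)=2>1 -> COPY to pp3. 4 ppages; refcounts: pp0:2 pp1:1 pp2:2 pp3:1
Op 3: fork(P0) -> P2. 4 ppages; refcounts: pp0:3 pp1:1 pp2:3 pp3:2
Op 4: write(P2, v1, 132). refcount(pp3)=2>1 -> COPY to pp4. 5 ppages; refcounts: pp0:3 pp1:1 pp2:3 pp3:1 pp4:1
Op 5: fork(P1) -> P3. 5 ppages; refcounts: pp0:4 pp1:2 pp2:4 pp3:1 pp4:1
Op 6: write(P3, v0, 164). refcount(pp0)=4>1 -> COPY to pp5. 6 ppages; refcounts: pp0:3 pp1:2 pp2:4 pp3:1 pp4:1 pp5:1
Op 7: read(P2, v1) -> 132. No state change.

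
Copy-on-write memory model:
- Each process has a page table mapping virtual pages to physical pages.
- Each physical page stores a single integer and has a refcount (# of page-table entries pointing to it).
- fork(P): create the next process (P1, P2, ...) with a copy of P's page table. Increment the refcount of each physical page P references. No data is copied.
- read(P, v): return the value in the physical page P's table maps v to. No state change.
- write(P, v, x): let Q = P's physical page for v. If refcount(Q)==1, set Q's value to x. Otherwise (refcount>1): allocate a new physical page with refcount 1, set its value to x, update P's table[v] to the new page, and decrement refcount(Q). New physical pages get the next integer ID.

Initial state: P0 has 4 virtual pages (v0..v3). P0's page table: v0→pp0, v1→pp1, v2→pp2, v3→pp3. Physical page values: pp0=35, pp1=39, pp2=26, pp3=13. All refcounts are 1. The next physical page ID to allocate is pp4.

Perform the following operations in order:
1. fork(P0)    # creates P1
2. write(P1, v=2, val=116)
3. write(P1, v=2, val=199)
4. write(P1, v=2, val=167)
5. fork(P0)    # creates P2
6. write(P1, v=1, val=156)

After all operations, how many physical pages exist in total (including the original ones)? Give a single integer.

Op 1: fork(P0) -> P1. 4 ppages; refcounts: pp0:2 pp1:2 pp2:2 pp3:2
Op 2: write(P1, v2, 116). refcount(pp2)=2>1 -> COPY to pp4. 5 ppages; refcounts: pp0:2 pp1:2 pp2:1 pp3:2 pp4:1
Op 3: write(P1, v2, 199). refcount(pp4)=1 -> write in place. 5 ppages; refcounts: pp0:2 pp1:2 pp2:1 pp3:2 pp4:1
Op 4: write(P1, v2, 167). refcount(pp4)=1 -> write in place. 5 ppages; refcounts: pp0:2 pp1:2 pp2:1 pp3:2 pp4:1
Op 5: fork(P0) -> P2. 5 ppages; refcounts: pp0:3 pp1:3 pp2:2 pp3:3 pp4:1
Op 6: write(P1, v1, 156). refcount(pp1)=3>1 -> COPY to pp5. 6 ppages; refcounts: pp0:3 pp1:2 pp2:2 pp3:3 pp4:1 pp5:1

Answer: 6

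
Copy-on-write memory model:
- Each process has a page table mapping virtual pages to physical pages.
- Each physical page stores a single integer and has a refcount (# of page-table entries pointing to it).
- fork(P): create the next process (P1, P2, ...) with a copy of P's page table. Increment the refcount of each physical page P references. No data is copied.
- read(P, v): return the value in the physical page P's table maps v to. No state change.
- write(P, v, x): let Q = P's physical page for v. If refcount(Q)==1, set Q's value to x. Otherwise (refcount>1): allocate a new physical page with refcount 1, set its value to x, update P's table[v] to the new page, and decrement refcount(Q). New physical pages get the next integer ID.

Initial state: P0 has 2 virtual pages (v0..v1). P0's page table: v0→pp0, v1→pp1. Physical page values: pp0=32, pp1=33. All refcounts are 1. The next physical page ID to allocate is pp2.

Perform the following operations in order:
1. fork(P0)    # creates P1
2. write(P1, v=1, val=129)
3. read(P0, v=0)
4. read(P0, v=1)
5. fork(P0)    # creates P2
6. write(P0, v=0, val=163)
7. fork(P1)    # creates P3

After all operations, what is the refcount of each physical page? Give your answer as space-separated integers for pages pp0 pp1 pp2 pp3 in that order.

Answer: 3 2 2 1

Derivation:
Op 1: fork(P0) -> P1. 2 ppages; refcounts: pp0:2 pp1:2
Op 2: write(P1, v1, 129). refcount(pp1)=2>1 -> COPY to pp2. 3 ppages; refcounts: pp0:2 pp1:1 pp2:1
Op 3: read(P0, v0) -> 32. No state change.
Op 4: read(P0, v1) -> 33. No state change.
Op 5: fork(P0) -> P2. 3 ppages; refcounts: pp0:3 pp1:2 pp2:1
Op 6: write(P0, v0, 163). refcount(pp0)=3>1 -> COPY to pp3. 4 ppages; refcounts: pp0:2 pp1:2 pp2:1 pp3:1
Op 7: fork(P1) -> P3. 4 ppages; refcounts: pp0:3 pp1:2 pp2:2 pp3:1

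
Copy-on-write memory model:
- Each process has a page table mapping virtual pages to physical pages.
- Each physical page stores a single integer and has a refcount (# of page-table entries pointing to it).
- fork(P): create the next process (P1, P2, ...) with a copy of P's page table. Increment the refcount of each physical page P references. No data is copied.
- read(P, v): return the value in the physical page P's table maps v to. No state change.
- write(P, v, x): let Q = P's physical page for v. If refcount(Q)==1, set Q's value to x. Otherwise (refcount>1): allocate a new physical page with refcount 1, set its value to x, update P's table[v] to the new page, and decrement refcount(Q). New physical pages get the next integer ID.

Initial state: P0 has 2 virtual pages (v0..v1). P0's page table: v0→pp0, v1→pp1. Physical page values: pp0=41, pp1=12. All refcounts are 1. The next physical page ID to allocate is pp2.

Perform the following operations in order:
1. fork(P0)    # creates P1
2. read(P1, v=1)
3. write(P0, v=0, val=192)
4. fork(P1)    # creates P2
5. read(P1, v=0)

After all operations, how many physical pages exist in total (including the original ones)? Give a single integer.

Answer: 3

Derivation:
Op 1: fork(P0) -> P1. 2 ppages; refcounts: pp0:2 pp1:2
Op 2: read(P1, v1) -> 12. No state change.
Op 3: write(P0, v0, 192). refcount(pp0)=2>1 -> COPY to pp2. 3 ppages; refcounts: pp0:1 pp1:2 pp2:1
Op 4: fork(P1) -> P2. 3 ppages; refcounts: pp0:2 pp1:3 pp2:1
Op 5: read(P1, v0) -> 41. No state change.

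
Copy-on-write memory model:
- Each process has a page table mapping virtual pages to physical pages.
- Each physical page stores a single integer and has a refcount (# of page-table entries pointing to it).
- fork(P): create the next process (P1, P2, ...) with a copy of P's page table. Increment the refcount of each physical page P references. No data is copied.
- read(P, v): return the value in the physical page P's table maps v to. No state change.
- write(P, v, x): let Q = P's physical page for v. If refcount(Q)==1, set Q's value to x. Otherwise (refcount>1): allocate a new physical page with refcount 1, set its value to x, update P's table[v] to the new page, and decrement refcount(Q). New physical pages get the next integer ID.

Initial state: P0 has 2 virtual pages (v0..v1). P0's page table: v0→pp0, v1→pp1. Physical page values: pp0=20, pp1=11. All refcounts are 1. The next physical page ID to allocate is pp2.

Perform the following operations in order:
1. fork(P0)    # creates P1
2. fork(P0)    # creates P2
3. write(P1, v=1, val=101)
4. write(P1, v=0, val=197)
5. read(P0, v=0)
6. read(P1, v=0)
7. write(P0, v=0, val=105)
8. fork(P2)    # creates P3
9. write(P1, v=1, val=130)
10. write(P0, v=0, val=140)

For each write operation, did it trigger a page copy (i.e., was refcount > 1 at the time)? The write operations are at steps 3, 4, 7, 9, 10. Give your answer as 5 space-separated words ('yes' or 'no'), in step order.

Op 1: fork(P0) -> P1. 2 ppages; refcounts: pp0:2 pp1:2
Op 2: fork(P0) -> P2. 2 ppages; refcounts: pp0:3 pp1:3
Op 3: write(P1, v1, 101). refcount(pp1)=3>1 -> COPY to pp2. 3 ppages; refcounts: pp0:3 pp1:2 pp2:1
Op 4: write(P1, v0, 197). refcount(pp0)=3>1 -> COPY to pp3. 4 ppages; refcounts: pp0:2 pp1:2 pp2:1 pp3:1
Op 5: read(P0, v0) -> 20. No state change.
Op 6: read(P1, v0) -> 197. No state change.
Op 7: write(P0, v0, 105). refcount(pp0)=2>1 -> COPY to pp4. 5 ppages; refcounts: pp0:1 pp1:2 pp2:1 pp3:1 pp4:1
Op 8: fork(P2) -> P3. 5 ppages; refcounts: pp0:2 pp1:3 pp2:1 pp3:1 pp4:1
Op 9: write(P1, v1, 130). refcount(pp2)=1 -> write in place. 5 ppages; refcounts: pp0:2 pp1:3 pp2:1 pp3:1 pp4:1
Op 10: write(P0, v0, 140). refcount(pp4)=1 -> write in place. 5 ppages; refcounts: pp0:2 pp1:3 pp2:1 pp3:1 pp4:1

yes yes yes no no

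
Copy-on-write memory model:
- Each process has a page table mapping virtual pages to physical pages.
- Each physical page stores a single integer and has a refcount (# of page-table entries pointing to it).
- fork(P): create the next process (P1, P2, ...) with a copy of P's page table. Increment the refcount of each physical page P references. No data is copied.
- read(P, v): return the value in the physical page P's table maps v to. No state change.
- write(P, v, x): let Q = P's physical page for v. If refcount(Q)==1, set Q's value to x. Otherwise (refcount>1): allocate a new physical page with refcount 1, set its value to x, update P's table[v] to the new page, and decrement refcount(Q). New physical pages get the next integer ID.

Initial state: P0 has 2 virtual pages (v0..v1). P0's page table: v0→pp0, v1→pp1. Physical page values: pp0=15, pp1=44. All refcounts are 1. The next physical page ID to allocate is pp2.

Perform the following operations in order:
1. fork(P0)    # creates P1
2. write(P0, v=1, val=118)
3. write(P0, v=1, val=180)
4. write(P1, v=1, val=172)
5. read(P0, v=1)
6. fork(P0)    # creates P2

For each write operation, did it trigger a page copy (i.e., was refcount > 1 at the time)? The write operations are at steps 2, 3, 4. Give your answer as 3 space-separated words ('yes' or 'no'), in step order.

Op 1: fork(P0) -> P1. 2 ppages; refcounts: pp0:2 pp1:2
Op 2: write(P0, v1, 118). refcount(pp1)=2>1 -> COPY to pp2. 3 ppages; refcounts: pp0:2 pp1:1 pp2:1
Op 3: write(P0, v1, 180). refcount(pp2)=1 -> write in place. 3 ppages; refcounts: pp0:2 pp1:1 pp2:1
Op 4: write(P1, v1, 172). refcount(pp1)=1 -> write in place. 3 ppages; refcounts: pp0:2 pp1:1 pp2:1
Op 5: read(P0, v1) -> 180. No state change.
Op 6: fork(P0) -> P2. 3 ppages; refcounts: pp0:3 pp1:1 pp2:2

yes no no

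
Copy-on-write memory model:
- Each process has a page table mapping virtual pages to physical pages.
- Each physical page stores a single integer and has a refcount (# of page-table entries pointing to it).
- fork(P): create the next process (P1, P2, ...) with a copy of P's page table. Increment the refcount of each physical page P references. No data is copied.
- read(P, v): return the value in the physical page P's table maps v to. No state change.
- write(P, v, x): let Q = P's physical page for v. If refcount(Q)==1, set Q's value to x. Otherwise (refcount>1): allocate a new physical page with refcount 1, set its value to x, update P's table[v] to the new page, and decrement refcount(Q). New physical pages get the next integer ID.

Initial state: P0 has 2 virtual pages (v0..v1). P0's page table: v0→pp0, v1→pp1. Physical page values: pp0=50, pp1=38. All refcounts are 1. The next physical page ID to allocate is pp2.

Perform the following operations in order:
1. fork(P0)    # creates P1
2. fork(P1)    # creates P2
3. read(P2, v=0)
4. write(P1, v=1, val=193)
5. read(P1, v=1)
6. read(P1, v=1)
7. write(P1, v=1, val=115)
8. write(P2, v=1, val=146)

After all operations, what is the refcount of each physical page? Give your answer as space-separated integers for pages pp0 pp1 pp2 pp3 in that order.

Answer: 3 1 1 1

Derivation:
Op 1: fork(P0) -> P1. 2 ppages; refcounts: pp0:2 pp1:2
Op 2: fork(P1) -> P2. 2 ppages; refcounts: pp0:3 pp1:3
Op 3: read(P2, v0) -> 50. No state change.
Op 4: write(P1, v1, 193). refcount(pp1)=3>1 -> COPY to pp2. 3 ppages; refcounts: pp0:3 pp1:2 pp2:1
Op 5: read(P1, v1) -> 193. No state change.
Op 6: read(P1, v1) -> 193. No state change.
Op 7: write(P1, v1, 115). refcount(pp2)=1 -> write in place. 3 ppages; refcounts: pp0:3 pp1:2 pp2:1
Op 8: write(P2, v1, 146). refcount(pp1)=2>1 -> COPY to pp3. 4 ppages; refcounts: pp0:3 pp1:1 pp2:1 pp3:1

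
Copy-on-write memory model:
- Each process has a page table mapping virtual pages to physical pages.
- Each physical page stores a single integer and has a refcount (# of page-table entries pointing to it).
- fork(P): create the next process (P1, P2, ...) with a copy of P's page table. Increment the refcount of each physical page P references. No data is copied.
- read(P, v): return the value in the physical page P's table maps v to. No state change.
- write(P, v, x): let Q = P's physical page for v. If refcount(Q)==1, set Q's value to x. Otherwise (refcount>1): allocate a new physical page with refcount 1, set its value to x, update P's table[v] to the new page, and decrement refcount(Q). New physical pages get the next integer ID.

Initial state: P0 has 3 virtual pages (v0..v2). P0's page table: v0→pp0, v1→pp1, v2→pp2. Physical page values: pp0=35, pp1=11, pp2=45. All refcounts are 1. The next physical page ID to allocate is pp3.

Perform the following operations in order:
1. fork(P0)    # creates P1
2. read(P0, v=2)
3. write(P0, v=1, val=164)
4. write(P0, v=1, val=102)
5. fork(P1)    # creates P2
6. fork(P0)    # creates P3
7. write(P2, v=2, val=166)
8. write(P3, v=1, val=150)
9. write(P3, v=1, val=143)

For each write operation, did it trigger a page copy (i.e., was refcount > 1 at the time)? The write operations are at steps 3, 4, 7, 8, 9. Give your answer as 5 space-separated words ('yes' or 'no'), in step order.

Op 1: fork(P0) -> P1. 3 ppages; refcounts: pp0:2 pp1:2 pp2:2
Op 2: read(P0, v2) -> 45. No state change.
Op 3: write(P0, v1, 164). refcount(pp1)=2>1 -> COPY to pp3. 4 ppages; refcounts: pp0:2 pp1:1 pp2:2 pp3:1
Op 4: write(P0, v1, 102). refcount(pp3)=1 -> write in place. 4 ppages; refcounts: pp0:2 pp1:1 pp2:2 pp3:1
Op 5: fork(P1) -> P2. 4 ppages; refcounts: pp0:3 pp1:2 pp2:3 pp3:1
Op 6: fork(P0) -> P3. 4 ppages; refcounts: pp0:4 pp1:2 pp2:4 pp3:2
Op 7: write(P2, v2, 166). refcount(pp2)=4>1 -> COPY to pp4. 5 ppages; refcounts: pp0:4 pp1:2 pp2:3 pp3:2 pp4:1
Op 8: write(P3, v1, 150). refcount(pp3)=2>1 -> COPY to pp5. 6 ppages; refcounts: pp0:4 pp1:2 pp2:3 pp3:1 pp4:1 pp5:1
Op 9: write(P3, v1, 143). refcount(pp5)=1 -> write in place. 6 ppages; refcounts: pp0:4 pp1:2 pp2:3 pp3:1 pp4:1 pp5:1

yes no yes yes no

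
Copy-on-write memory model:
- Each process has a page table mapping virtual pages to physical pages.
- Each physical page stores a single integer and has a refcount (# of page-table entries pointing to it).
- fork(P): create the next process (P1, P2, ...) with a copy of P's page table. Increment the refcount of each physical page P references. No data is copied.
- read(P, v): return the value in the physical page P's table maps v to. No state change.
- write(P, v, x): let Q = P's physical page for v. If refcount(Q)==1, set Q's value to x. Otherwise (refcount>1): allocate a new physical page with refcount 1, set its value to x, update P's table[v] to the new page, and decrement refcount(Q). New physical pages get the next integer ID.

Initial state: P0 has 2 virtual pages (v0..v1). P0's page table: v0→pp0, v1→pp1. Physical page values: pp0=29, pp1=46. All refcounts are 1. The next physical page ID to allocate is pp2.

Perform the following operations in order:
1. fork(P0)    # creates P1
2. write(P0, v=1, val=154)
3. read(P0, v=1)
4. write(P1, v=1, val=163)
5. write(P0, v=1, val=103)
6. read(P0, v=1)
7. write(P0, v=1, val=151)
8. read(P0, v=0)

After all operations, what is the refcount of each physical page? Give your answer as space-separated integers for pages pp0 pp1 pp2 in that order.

Answer: 2 1 1

Derivation:
Op 1: fork(P0) -> P1. 2 ppages; refcounts: pp0:2 pp1:2
Op 2: write(P0, v1, 154). refcount(pp1)=2>1 -> COPY to pp2. 3 ppages; refcounts: pp0:2 pp1:1 pp2:1
Op 3: read(P0, v1) -> 154. No state change.
Op 4: write(P1, v1, 163). refcount(pp1)=1 -> write in place. 3 ppages; refcounts: pp0:2 pp1:1 pp2:1
Op 5: write(P0, v1, 103). refcount(pp2)=1 -> write in place. 3 ppages; refcounts: pp0:2 pp1:1 pp2:1
Op 6: read(P0, v1) -> 103. No state change.
Op 7: write(P0, v1, 151). refcount(pp2)=1 -> write in place. 3 ppages; refcounts: pp0:2 pp1:1 pp2:1
Op 8: read(P0, v0) -> 29. No state change.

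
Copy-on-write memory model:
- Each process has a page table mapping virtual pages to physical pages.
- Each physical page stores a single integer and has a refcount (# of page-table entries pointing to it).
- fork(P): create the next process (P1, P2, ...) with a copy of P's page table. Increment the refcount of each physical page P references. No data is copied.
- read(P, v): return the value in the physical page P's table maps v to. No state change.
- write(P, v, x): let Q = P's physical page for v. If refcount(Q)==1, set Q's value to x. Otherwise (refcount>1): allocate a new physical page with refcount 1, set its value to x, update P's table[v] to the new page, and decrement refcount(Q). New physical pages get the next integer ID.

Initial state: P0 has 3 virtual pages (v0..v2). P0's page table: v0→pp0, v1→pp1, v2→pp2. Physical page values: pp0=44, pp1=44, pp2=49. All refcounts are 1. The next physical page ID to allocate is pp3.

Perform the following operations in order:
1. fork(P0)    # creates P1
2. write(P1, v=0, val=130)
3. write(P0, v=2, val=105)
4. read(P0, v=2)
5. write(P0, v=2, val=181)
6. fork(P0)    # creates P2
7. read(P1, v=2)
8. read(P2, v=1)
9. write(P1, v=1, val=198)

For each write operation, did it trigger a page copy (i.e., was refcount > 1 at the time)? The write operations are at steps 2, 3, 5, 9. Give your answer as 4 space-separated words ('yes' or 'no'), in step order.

Op 1: fork(P0) -> P1. 3 ppages; refcounts: pp0:2 pp1:2 pp2:2
Op 2: write(P1, v0, 130). refcount(pp0)=2>1 -> COPY to pp3. 4 ppages; refcounts: pp0:1 pp1:2 pp2:2 pp3:1
Op 3: write(P0, v2, 105). refcount(pp2)=2>1 -> COPY to pp4. 5 ppages; refcounts: pp0:1 pp1:2 pp2:1 pp3:1 pp4:1
Op 4: read(P0, v2) -> 105. No state change.
Op 5: write(P0, v2, 181). refcount(pp4)=1 -> write in place. 5 ppages; refcounts: pp0:1 pp1:2 pp2:1 pp3:1 pp4:1
Op 6: fork(P0) -> P2. 5 ppages; refcounts: pp0:2 pp1:3 pp2:1 pp3:1 pp4:2
Op 7: read(P1, v2) -> 49. No state change.
Op 8: read(P2, v1) -> 44. No state change.
Op 9: write(P1, v1, 198). refcount(pp1)=3>1 -> COPY to pp5. 6 ppages; refcounts: pp0:2 pp1:2 pp2:1 pp3:1 pp4:2 pp5:1

yes yes no yes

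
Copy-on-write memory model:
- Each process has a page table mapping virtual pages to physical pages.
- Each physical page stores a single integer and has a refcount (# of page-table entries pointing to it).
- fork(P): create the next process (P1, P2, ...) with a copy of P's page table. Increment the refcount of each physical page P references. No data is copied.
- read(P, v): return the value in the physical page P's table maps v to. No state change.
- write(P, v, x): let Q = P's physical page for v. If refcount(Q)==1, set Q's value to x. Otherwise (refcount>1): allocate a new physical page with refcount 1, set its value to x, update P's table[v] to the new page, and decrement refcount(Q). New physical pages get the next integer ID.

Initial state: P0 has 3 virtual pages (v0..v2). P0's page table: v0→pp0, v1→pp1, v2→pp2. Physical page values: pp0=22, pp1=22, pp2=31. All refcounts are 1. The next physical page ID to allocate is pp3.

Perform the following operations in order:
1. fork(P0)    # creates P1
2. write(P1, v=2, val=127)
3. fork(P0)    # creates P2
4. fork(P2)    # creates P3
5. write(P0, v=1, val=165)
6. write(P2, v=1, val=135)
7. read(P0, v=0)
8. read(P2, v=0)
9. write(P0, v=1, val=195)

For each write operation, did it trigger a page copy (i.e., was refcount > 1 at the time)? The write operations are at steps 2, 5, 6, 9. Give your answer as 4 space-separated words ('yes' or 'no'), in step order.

Op 1: fork(P0) -> P1. 3 ppages; refcounts: pp0:2 pp1:2 pp2:2
Op 2: write(P1, v2, 127). refcount(pp2)=2>1 -> COPY to pp3. 4 ppages; refcounts: pp0:2 pp1:2 pp2:1 pp3:1
Op 3: fork(P0) -> P2. 4 ppages; refcounts: pp0:3 pp1:3 pp2:2 pp3:1
Op 4: fork(P2) -> P3. 4 ppages; refcounts: pp0:4 pp1:4 pp2:3 pp3:1
Op 5: write(P0, v1, 165). refcount(pp1)=4>1 -> COPY to pp4. 5 ppages; refcounts: pp0:4 pp1:3 pp2:3 pp3:1 pp4:1
Op 6: write(P2, v1, 135). refcount(pp1)=3>1 -> COPY to pp5. 6 ppages; refcounts: pp0:4 pp1:2 pp2:3 pp3:1 pp4:1 pp5:1
Op 7: read(P0, v0) -> 22. No state change.
Op 8: read(P2, v0) -> 22. No state change.
Op 9: write(P0, v1, 195). refcount(pp4)=1 -> write in place. 6 ppages; refcounts: pp0:4 pp1:2 pp2:3 pp3:1 pp4:1 pp5:1

yes yes yes no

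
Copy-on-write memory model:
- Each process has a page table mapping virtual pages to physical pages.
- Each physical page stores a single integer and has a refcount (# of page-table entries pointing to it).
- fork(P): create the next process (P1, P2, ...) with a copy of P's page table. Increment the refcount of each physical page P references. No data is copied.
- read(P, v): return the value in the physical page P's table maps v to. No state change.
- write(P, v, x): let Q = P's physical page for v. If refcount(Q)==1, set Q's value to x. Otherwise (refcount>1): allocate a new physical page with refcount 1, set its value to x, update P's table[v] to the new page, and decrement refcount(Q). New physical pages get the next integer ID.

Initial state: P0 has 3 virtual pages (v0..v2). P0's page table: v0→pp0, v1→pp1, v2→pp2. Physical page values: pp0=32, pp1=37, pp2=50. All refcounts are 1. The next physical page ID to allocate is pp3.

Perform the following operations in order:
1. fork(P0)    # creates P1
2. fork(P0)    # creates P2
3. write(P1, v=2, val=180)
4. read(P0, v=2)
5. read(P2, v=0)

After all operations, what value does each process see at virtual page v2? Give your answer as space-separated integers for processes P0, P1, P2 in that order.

Answer: 50 180 50

Derivation:
Op 1: fork(P0) -> P1. 3 ppages; refcounts: pp0:2 pp1:2 pp2:2
Op 2: fork(P0) -> P2. 3 ppages; refcounts: pp0:3 pp1:3 pp2:3
Op 3: write(P1, v2, 180). refcount(pp2)=3>1 -> COPY to pp3. 4 ppages; refcounts: pp0:3 pp1:3 pp2:2 pp3:1
Op 4: read(P0, v2) -> 50. No state change.
Op 5: read(P2, v0) -> 32. No state change.
P0: v2 -> pp2 = 50
P1: v2 -> pp3 = 180
P2: v2 -> pp2 = 50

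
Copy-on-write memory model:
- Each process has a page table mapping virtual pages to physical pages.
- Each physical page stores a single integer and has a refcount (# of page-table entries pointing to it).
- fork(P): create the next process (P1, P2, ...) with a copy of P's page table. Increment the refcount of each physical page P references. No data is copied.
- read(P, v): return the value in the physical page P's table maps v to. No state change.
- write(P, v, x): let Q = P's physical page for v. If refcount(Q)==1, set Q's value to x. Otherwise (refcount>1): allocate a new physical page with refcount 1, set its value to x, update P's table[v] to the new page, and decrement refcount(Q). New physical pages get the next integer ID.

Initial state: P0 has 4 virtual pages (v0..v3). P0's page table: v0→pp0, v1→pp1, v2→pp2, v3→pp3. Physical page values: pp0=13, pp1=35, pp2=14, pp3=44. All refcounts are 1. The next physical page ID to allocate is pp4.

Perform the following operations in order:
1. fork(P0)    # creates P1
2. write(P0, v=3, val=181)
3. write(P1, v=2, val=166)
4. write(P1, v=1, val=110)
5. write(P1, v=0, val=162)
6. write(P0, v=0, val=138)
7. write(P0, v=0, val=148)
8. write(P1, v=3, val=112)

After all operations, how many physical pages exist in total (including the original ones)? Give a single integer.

Answer: 8

Derivation:
Op 1: fork(P0) -> P1. 4 ppages; refcounts: pp0:2 pp1:2 pp2:2 pp3:2
Op 2: write(P0, v3, 181). refcount(pp3)=2>1 -> COPY to pp4. 5 ppages; refcounts: pp0:2 pp1:2 pp2:2 pp3:1 pp4:1
Op 3: write(P1, v2, 166). refcount(pp2)=2>1 -> COPY to pp5. 6 ppages; refcounts: pp0:2 pp1:2 pp2:1 pp3:1 pp4:1 pp5:1
Op 4: write(P1, v1, 110). refcount(pp1)=2>1 -> COPY to pp6. 7 ppages; refcounts: pp0:2 pp1:1 pp2:1 pp3:1 pp4:1 pp5:1 pp6:1
Op 5: write(P1, v0, 162). refcount(pp0)=2>1 -> COPY to pp7. 8 ppages; refcounts: pp0:1 pp1:1 pp2:1 pp3:1 pp4:1 pp5:1 pp6:1 pp7:1
Op 6: write(P0, v0, 138). refcount(pp0)=1 -> write in place. 8 ppages; refcounts: pp0:1 pp1:1 pp2:1 pp3:1 pp4:1 pp5:1 pp6:1 pp7:1
Op 7: write(P0, v0, 148). refcount(pp0)=1 -> write in place. 8 ppages; refcounts: pp0:1 pp1:1 pp2:1 pp3:1 pp4:1 pp5:1 pp6:1 pp7:1
Op 8: write(P1, v3, 112). refcount(pp3)=1 -> write in place. 8 ppages; refcounts: pp0:1 pp1:1 pp2:1 pp3:1 pp4:1 pp5:1 pp6:1 pp7:1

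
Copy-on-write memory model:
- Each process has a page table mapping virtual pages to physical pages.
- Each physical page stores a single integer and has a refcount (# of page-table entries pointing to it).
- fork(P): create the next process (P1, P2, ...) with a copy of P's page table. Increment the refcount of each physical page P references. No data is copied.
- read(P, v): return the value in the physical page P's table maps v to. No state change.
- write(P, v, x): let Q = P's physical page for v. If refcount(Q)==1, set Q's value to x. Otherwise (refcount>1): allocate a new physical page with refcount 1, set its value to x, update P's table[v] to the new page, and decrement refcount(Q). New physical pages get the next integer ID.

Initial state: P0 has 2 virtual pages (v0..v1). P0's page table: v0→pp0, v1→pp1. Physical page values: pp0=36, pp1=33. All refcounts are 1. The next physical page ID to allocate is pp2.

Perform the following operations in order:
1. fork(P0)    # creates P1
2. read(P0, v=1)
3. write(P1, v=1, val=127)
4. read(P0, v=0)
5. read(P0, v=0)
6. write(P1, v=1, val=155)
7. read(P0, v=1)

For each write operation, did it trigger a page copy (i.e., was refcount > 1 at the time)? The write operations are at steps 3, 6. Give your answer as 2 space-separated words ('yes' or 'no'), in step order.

Op 1: fork(P0) -> P1. 2 ppages; refcounts: pp0:2 pp1:2
Op 2: read(P0, v1) -> 33. No state change.
Op 3: write(P1, v1, 127). refcount(pp1)=2>1 -> COPY to pp2. 3 ppages; refcounts: pp0:2 pp1:1 pp2:1
Op 4: read(P0, v0) -> 36. No state change.
Op 5: read(P0, v0) -> 36. No state change.
Op 6: write(P1, v1, 155). refcount(pp2)=1 -> write in place. 3 ppages; refcounts: pp0:2 pp1:1 pp2:1
Op 7: read(P0, v1) -> 33. No state change.

yes no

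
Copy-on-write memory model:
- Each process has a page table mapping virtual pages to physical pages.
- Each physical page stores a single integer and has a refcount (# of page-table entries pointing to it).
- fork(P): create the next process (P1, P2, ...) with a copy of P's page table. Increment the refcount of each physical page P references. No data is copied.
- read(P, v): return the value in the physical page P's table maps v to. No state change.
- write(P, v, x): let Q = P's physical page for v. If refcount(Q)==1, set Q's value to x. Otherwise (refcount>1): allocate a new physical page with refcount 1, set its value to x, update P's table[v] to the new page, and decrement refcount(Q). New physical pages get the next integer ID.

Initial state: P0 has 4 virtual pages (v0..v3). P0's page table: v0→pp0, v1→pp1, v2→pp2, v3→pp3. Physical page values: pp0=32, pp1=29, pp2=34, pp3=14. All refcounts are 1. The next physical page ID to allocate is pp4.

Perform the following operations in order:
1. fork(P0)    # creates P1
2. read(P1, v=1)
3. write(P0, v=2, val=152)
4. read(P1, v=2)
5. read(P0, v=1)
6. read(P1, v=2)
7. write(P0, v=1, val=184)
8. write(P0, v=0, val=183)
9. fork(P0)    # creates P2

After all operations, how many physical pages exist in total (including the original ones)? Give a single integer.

Op 1: fork(P0) -> P1. 4 ppages; refcounts: pp0:2 pp1:2 pp2:2 pp3:2
Op 2: read(P1, v1) -> 29. No state change.
Op 3: write(P0, v2, 152). refcount(pp2)=2>1 -> COPY to pp4. 5 ppages; refcounts: pp0:2 pp1:2 pp2:1 pp3:2 pp4:1
Op 4: read(P1, v2) -> 34. No state change.
Op 5: read(P0, v1) -> 29. No state change.
Op 6: read(P1, v2) -> 34. No state change.
Op 7: write(P0, v1, 184). refcount(pp1)=2>1 -> COPY to pp5. 6 ppages; refcounts: pp0:2 pp1:1 pp2:1 pp3:2 pp4:1 pp5:1
Op 8: write(P0, v0, 183). refcount(pp0)=2>1 -> COPY to pp6. 7 ppages; refcounts: pp0:1 pp1:1 pp2:1 pp3:2 pp4:1 pp5:1 pp6:1
Op 9: fork(P0) -> P2. 7 ppages; refcounts: pp0:1 pp1:1 pp2:1 pp3:3 pp4:2 pp5:2 pp6:2

Answer: 7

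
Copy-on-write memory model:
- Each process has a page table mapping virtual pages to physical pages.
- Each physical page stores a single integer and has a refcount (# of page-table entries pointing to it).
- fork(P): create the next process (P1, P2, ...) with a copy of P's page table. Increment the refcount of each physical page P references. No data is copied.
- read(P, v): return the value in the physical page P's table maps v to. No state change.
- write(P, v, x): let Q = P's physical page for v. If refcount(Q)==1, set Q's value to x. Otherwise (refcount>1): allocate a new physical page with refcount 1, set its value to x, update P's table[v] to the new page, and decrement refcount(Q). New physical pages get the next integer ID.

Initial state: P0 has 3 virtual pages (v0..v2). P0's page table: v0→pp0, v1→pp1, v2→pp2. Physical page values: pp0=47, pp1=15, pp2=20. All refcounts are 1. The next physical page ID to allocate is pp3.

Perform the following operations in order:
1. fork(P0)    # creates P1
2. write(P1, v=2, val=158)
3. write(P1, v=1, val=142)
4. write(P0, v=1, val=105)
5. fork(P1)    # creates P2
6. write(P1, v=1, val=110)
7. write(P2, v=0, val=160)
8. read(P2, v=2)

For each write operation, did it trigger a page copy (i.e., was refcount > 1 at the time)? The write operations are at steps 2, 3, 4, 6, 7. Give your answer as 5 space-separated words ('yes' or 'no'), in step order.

Op 1: fork(P0) -> P1. 3 ppages; refcounts: pp0:2 pp1:2 pp2:2
Op 2: write(P1, v2, 158). refcount(pp2)=2>1 -> COPY to pp3. 4 ppages; refcounts: pp0:2 pp1:2 pp2:1 pp3:1
Op 3: write(P1, v1, 142). refcount(pp1)=2>1 -> COPY to pp4. 5 ppages; refcounts: pp0:2 pp1:1 pp2:1 pp3:1 pp4:1
Op 4: write(P0, v1, 105). refcount(pp1)=1 -> write in place. 5 ppages; refcounts: pp0:2 pp1:1 pp2:1 pp3:1 pp4:1
Op 5: fork(P1) -> P2. 5 ppages; refcounts: pp0:3 pp1:1 pp2:1 pp3:2 pp4:2
Op 6: write(P1, v1, 110). refcount(pp4)=2>1 -> COPY to pp5. 6 ppages; refcounts: pp0:3 pp1:1 pp2:1 pp3:2 pp4:1 pp5:1
Op 7: write(P2, v0, 160). refcount(pp0)=3>1 -> COPY to pp6. 7 ppages; refcounts: pp0:2 pp1:1 pp2:1 pp3:2 pp4:1 pp5:1 pp6:1
Op 8: read(P2, v2) -> 158. No state change.

yes yes no yes yes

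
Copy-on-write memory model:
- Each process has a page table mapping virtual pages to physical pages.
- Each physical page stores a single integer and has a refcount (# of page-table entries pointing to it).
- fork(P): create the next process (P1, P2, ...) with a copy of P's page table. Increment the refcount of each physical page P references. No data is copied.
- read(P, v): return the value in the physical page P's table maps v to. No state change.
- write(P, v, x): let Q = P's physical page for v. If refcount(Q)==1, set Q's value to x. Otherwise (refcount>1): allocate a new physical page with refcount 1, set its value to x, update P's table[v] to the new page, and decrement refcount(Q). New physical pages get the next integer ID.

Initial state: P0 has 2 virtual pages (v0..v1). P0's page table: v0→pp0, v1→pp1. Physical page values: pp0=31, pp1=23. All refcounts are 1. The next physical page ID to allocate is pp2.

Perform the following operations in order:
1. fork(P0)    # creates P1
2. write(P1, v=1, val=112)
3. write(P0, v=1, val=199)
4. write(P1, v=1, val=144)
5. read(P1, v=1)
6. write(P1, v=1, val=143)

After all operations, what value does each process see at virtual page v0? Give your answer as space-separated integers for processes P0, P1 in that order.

Answer: 31 31

Derivation:
Op 1: fork(P0) -> P1. 2 ppages; refcounts: pp0:2 pp1:2
Op 2: write(P1, v1, 112). refcount(pp1)=2>1 -> COPY to pp2. 3 ppages; refcounts: pp0:2 pp1:1 pp2:1
Op 3: write(P0, v1, 199). refcount(pp1)=1 -> write in place. 3 ppages; refcounts: pp0:2 pp1:1 pp2:1
Op 4: write(P1, v1, 144). refcount(pp2)=1 -> write in place. 3 ppages; refcounts: pp0:2 pp1:1 pp2:1
Op 5: read(P1, v1) -> 144. No state change.
Op 6: write(P1, v1, 143). refcount(pp2)=1 -> write in place. 3 ppages; refcounts: pp0:2 pp1:1 pp2:1
P0: v0 -> pp0 = 31
P1: v0 -> pp0 = 31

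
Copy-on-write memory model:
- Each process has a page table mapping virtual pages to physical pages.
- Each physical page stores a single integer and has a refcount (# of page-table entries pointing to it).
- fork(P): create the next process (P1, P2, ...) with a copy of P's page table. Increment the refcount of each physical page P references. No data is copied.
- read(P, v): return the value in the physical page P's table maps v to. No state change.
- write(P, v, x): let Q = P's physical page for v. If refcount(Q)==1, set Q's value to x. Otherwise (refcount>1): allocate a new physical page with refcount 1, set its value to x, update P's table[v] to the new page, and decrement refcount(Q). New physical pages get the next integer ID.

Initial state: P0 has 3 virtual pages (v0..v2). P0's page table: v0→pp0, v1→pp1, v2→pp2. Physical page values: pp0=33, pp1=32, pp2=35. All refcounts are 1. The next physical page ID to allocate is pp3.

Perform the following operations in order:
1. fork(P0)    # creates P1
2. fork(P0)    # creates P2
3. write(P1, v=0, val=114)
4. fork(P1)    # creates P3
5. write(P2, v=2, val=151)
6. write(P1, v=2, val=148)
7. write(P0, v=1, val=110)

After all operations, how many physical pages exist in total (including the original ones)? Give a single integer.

Op 1: fork(P0) -> P1. 3 ppages; refcounts: pp0:2 pp1:2 pp2:2
Op 2: fork(P0) -> P2. 3 ppages; refcounts: pp0:3 pp1:3 pp2:3
Op 3: write(P1, v0, 114). refcount(pp0)=3>1 -> COPY to pp3. 4 ppages; refcounts: pp0:2 pp1:3 pp2:3 pp3:1
Op 4: fork(P1) -> P3. 4 ppages; refcounts: pp0:2 pp1:4 pp2:4 pp3:2
Op 5: write(P2, v2, 151). refcount(pp2)=4>1 -> COPY to pp4. 5 ppages; refcounts: pp0:2 pp1:4 pp2:3 pp3:2 pp4:1
Op 6: write(P1, v2, 148). refcount(pp2)=3>1 -> COPY to pp5. 6 ppages; refcounts: pp0:2 pp1:4 pp2:2 pp3:2 pp4:1 pp5:1
Op 7: write(P0, v1, 110). refcount(pp1)=4>1 -> COPY to pp6. 7 ppages; refcounts: pp0:2 pp1:3 pp2:2 pp3:2 pp4:1 pp5:1 pp6:1

Answer: 7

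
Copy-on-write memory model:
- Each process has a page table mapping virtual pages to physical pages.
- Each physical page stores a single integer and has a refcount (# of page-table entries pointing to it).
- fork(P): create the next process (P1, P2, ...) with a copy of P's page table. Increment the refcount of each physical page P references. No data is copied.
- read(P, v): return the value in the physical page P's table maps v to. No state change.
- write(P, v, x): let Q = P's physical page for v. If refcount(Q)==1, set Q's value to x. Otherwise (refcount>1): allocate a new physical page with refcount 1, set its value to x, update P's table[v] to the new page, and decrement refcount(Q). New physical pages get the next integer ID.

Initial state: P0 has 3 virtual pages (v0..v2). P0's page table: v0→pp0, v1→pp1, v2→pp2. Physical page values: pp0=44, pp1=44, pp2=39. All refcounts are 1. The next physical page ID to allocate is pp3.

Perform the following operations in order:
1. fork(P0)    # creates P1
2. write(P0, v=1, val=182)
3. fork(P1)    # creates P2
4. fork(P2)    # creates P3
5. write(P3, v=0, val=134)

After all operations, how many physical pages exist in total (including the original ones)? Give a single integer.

Op 1: fork(P0) -> P1. 3 ppages; refcounts: pp0:2 pp1:2 pp2:2
Op 2: write(P0, v1, 182). refcount(pp1)=2>1 -> COPY to pp3. 4 ppages; refcounts: pp0:2 pp1:1 pp2:2 pp3:1
Op 3: fork(P1) -> P2. 4 ppages; refcounts: pp0:3 pp1:2 pp2:3 pp3:1
Op 4: fork(P2) -> P3. 4 ppages; refcounts: pp0:4 pp1:3 pp2:4 pp3:1
Op 5: write(P3, v0, 134). refcount(pp0)=4>1 -> COPY to pp4. 5 ppages; refcounts: pp0:3 pp1:3 pp2:4 pp3:1 pp4:1

Answer: 5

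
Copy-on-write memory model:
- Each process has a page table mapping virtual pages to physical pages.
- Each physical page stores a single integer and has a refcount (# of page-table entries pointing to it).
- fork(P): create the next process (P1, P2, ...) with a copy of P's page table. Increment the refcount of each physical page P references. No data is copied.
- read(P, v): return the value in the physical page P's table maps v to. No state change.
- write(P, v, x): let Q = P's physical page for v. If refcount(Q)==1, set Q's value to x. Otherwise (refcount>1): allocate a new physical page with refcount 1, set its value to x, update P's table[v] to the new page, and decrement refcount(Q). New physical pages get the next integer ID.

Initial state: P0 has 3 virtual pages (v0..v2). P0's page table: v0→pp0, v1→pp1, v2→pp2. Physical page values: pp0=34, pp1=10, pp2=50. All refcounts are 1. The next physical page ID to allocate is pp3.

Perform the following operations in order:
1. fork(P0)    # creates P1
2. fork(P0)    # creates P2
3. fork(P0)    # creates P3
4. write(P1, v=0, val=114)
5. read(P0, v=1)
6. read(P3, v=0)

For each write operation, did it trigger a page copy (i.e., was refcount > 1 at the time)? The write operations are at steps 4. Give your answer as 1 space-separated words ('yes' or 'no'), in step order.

Op 1: fork(P0) -> P1. 3 ppages; refcounts: pp0:2 pp1:2 pp2:2
Op 2: fork(P0) -> P2. 3 ppages; refcounts: pp0:3 pp1:3 pp2:3
Op 3: fork(P0) -> P3. 3 ppages; refcounts: pp0:4 pp1:4 pp2:4
Op 4: write(P1, v0, 114). refcount(pp0)=4>1 -> COPY to pp3. 4 ppages; refcounts: pp0:3 pp1:4 pp2:4 pp3:1
Op 5: read(P0, v1) -> 10. No state change.
Op 6: read(P3, v0) -> 34. No state change.

yes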